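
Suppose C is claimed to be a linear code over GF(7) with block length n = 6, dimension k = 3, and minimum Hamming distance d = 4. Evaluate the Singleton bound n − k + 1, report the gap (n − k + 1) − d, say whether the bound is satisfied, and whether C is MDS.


Singleton RHS = n − k + 1 = 4, slack = 0, bound satisfied, MDS.

Singleton bound: d ≤ n − k + 1.
Here n = 6, k = 3, so n − k + 1 = 4.
Given d = 4, check d ≤ 4: YES.
Slack = (n − k + 1) − d = 0.
The code is MDS (slack = 0).
Description: the claimed parameters are [6, 3, 4]_7; such a code would be MDS (meets Singleton bound).


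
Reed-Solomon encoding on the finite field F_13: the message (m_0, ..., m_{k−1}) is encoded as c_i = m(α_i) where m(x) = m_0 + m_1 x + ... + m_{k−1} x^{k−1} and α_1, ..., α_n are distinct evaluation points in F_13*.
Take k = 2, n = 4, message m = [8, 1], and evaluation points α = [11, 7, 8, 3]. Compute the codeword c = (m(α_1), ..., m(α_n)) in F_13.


c = [6, 2, 3, 11]

Message polynomial: m(x) = 8 + 1·x (mod 13).
For each evaluation point α_i, compute m(α_i) mod 13:
  α_1 = 11: Horner steps 1 → 6, so m(11) = 6.
  α_2 = 7: Horner steps 1 → 2, so m(7) = 2.
  α_3 = 8: Horner steps 1 → 3, so m(8) = 3.
  α_4 = 3: Horner steps 1 → 11, so m(3) = 11.
Codeword c = [6, 2, 3, 11] ∈ F_13^4.


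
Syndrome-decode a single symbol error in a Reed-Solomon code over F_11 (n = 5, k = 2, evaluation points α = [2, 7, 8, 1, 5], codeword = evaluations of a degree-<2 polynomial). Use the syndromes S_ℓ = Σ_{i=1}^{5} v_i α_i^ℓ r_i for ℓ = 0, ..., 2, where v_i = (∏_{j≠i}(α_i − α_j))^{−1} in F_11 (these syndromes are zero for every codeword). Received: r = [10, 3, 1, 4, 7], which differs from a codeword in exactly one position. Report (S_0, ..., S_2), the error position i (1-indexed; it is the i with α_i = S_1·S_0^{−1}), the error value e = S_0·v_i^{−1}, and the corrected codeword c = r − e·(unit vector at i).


S = (7, 3, 6), error at position 1, error magnitude e = 8, c = [2, 3, 1, 4, 7].

Step 1: column multipliers v_i = (∏_{j≠i}(α_i − α_j))^{−1} mod 11.
  i = 1 (α = 2): (2−7)(2−8)(2−1)(2−5) = (−5)·(−6)·1·(−3) = −90 ≡ 9, so v_1 = 9^{−1} = 5 (mod 11).
  i = 2 (α = 7): (7−2)(7−8)(7−1)(7−5) = 5·(−1)·6·2 = −60 ≡ 6, so v_2 = 6^{−1} = 2 (mod 11).
  i = 3 (α = 8): (8−2)(8−7)(8−1)(8−5) = 6·1·7·3 = 126 ≡ 5, so v_3 = 5^{−1} = 9 (mod 11).
  i = 4 (α = 1): (1−2)(1−7)(1−8)(1−5) = (−1)·(−6)·(−7)·(−4) = 168 ≡ 3, so v_4 = 3^{−1} = 4 (mod 11).
  i = 5 (α = 5): (5−2)(5−7)(5−8)(5−1) = 3·(−2)·(−3)·4 = 72 ≡ 6, so v_5 = 6^{−1} = 2 (mod 11).
  v = [5, 2, 9, 4, 2].
Step 2: syndromes of r = [10, 3, 1, 4, 7] (all sums mod 11).
  S_0 = Σ v_i r_i = 5·10 + 2·3 + 9·1 + 4·4 + 2·7 = 95 ≡ 7.
  S_1 = Σ v_i α_i r_i = 5·2·10 + 2·7·3 + 9·8·1 + 4·1·4 + 2·5·7 = 300 ≡ 3.
  α_i^2 mod 11 = [4, 5, 9, 1, 3].
  S_2 = Σ v_i α_i^2 r_i = 5·4·10 + 2·5·3 + 9·9·1 + 4·1·4 + 2·3·7 = 369 ≡ 6.
  S = (7, 3, 6) ≠ 0, so r is not a codeword (an error is present).
Step 3: locate the error. For a single error e at position i, S_ℓ = v_i·e·α_i^ℓ, so α_err = S_1/S_0.
  S_0^{−1} = 7^{−1} = 8 (mod 11), so α_err = 3·8 = 24 ≡ 2 = α_1. Error position i = 1.
  Consistency check: S_2/S_1 = 6·4 = 24 ≡ 2 = α_err ✓ (single-error assumption holds).
Step 4: error magnitude e = S_0/v_1 = S_0·∏_{j≠1}(α_1 − α_j) = 7·9 = 63 ≡ 8 (mod 11).
Step 5: correct position 1: c_1 = r_1 − e = 10 − 8 ≡ 2 (mod 11). Hence c = [2, 3, 1, 4, 7].
  Check: interpolating c through the α_i gives m(x) = 6 + 9·x (degree < 2) with m(α_i) = c_i for every i, so c is indeed a codeword.


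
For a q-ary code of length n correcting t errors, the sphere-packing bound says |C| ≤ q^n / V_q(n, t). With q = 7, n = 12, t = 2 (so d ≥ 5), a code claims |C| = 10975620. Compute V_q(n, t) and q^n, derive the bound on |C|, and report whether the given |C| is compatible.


V_q(n, t) = 2449, q^n = 13841287201, Hamming bound = 5651811, |C| = 10975620 > bound (violated).

Step 1: Compute V_q(n, t) = Σ_{j=0}^2 C(n, j) (q−1)^j.
  j = 0: C(12,0)·(6)^0 = 1·1 = 1.
  j = 1: C(12,1)·(6)^1 = 12·6 = 72.
  j = 2: C(12,2)·(6)^2 = 66·36 = 2376.
  V_q(n, t) = 1 + 72 + 2376 = 2449.
Step 2: q^n = 7^12 = 13841287201.
Step 3: Hamming bound ⌊q^n / V_q(n,t)⌋ = ⌊13841287201/2449⌋ = 5651811.
Step 4: Compare |C| = 10975620 to 5651811: violated.
The claimed |C| lies above the Hamming bound, so no 7-ary code of length 12 with d ≥ 5 can have 10975620 codewords.


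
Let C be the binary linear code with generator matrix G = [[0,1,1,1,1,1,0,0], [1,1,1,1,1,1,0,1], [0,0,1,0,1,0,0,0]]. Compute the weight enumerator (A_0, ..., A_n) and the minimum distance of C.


Weight distribution: A_0 = 1, A_2 = 2, A_3 = 1, A_4 = 1, A_5 = 2, A_7 = 1. Minimum distance d = 2.

Enumerate all 2^3 = 8 messages m ∈ F_2^3.
For each, compute codeword c = mG in F_2^8, then tally its weight.
  m = 000 → c = 00000000, weight = 0.
  m = 100 → c = 01111100, weight = 5.
  m = 010 → c = 11111101, weight = 7.
  m = 110 → c = 10000001, weight = 2.
  m = 001 → c = 00101000, weight = 2.
  m = 101 → c = 01010100, weight = 3.
  m = 011 → c = 11010101, weight = 5.
  m = 111 → c = 10101001, weight = 4.
Tally weights:
  weight 0: 1 codewords.
  weight 2: 2 codewords.
  weight 3: 1 codewords.
  weight 4: 1 codewords.
  weight 5: 2 codewords.
  weight 7: 1 codewords.
Minimum distance d = smallest w > 0 with A_w > 0 = 2.
Sanity: Σ A_w = 8 = 2^3 = 8 ✓.


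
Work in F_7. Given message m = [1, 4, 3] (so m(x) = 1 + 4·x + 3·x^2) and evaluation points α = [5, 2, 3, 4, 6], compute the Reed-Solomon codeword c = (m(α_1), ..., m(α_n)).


c = [5, 0, 5, 2, 0]

Message polynomial: m(x) = 1 + 4·x + 3·x^2 (mod 7).
For each evaluation point α_i, compute m(α_i) mod 7:
  α_1 = 5: Horner steps 3 → 5 → 5, so m(5) = 5.
  α_2 = 2: Horner steps 3 → 3 → 0, so m(2) = 0.
  α_3 = 3: Horner steps 3 → 6 → 5, so m(3) = 5.
  α_4 = 4: Horner steps 3 → 2 → 2, so m(4) = 2.
  α_5 = 6: Horner steps 3 → 1 → 0, so m(6) = 0.
Codeword c = [5, 0, 5, 2, 0] ∈ F_7^5.


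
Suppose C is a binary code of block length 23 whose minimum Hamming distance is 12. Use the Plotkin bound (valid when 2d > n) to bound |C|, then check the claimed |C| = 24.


Plotkin bound M ≤ 24; given |C| = 24 ≤ bound (satisfied).

Check applicability: 2d = 24, n = 23.
2d − n = 1 > 0, so Plotkin applies.
Compute d/(2d−n) = 12/1 ≈ 12.0000.
⌊d/(2d−n)⌋ = 12.
Plotkin bound: M ≤ 2·12 = 24.
Given |C| = 24, check: satisfied.
This |C| is at the Plotkin bound.


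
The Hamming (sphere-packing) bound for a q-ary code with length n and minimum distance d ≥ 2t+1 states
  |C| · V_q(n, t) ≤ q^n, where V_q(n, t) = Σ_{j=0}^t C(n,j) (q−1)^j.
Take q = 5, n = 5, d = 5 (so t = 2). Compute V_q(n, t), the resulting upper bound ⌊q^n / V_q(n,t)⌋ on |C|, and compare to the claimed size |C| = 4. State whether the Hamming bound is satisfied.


V_q(n, t) = 181, q^n = 3125, Hamming bound = 17, |C| = 4 ≤ bound (satisfied).

Step 1: Compute V_q(n, t) = Σ_{j=0}^2 C(n, j) (q−1)^j.
  j = 0: C(5,0)·(4)^0 = 1·1 = 1.
  j = 1: C(5,1)·(4)^1 = 5·4 = 20.
  j = 2: C(5,2)·(4)^2 = 10·16 = 160.
  V_q(n, t) = 1 + 20 + 160 = 181.
Step 2: q^n = 5^5 = 3125.
Step 3: Hamming bound ⌊q^n / V_q(n,t)⌋ = ⌊3125/181⌋ = 17.
Step 4: Compare |C| = 4 to 17: satisfied.
The claimed |C| lies below the Hamming bound.


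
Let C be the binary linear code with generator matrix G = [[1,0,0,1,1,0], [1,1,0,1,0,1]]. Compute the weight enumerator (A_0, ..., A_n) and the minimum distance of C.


Weight distribution: A_0 = 1, A_3 = 2, A_4 = 1. Minimum distance d = 3.

Enumerate all 2^2 = 4 messages m ∈ F_2^2.
For each, compute codeword c = mG in F_2^6, then tally its weight.
  m = 00 → c = 000000, weight = 0.
  m = 10 → c = 100110, weight = 3.
  m = 01 → c = 110101, weight = 4.
  m = 11 → c = 010011, weight = 3.
Tally weights:
  weight 0: 1 codewords.
  weight 3: 2 codewords.
  weight 4: 1 codewords.
Minimum distance d = smallest w > 0 with A_w > 0 = 3.
Sanity: Σ A_w = 4 = 2^2 = 4 ✓.


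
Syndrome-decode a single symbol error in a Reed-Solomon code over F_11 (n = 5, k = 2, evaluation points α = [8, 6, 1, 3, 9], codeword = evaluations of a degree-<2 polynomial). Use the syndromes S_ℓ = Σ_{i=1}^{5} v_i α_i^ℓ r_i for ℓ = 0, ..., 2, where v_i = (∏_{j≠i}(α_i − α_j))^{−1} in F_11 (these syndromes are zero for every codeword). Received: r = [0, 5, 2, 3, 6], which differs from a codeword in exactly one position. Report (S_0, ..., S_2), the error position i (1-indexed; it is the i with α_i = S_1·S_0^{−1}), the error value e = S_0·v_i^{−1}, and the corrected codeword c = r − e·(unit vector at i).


S = (3, 7, 9), error at position 2, error magnitude e = 6, c = [0, 10, 2, 3, 6].

Step 1: column multipliers v_i = (∏_{j≠i}(α_i − α_j))^{−1} mod 11.
  i = 1 (α = 8): (8−6)(8−1)(8−3)(8−9) = 2·7·5·(−1) = −70 ≡ 7, so v_1 = 7^{−1} = 8 (mod 11).
  i = 2 (α = 6): (6−8)(6−1)(6−3)(6−9) = (−2)·5·3·(−3) = 90 ≡ 2, so v_2 = 2^{−1} = 6 (mod 11).
  i = 3 (α = 1): (1−8)(1−6)(1−3)(1−9) = (−7)·(−5)·(−2)·(−8) = 560 ≡ 10, so v_3 = 10^{−1} = 10 (mod 11).
  i = 4 (α = 3): (3−8)(3−6)(3−1)(3−9) = (−5)·(−3)·2·(−6) = −180 ≡ 7, so v_4 = 7^{−1} = 8 (mod 11).
  i = 5 (α = 9): (9−8)(9−6)(9−1)(9−3) = 1·3·8·6 = 144 ≡ 1, so v_5 = 1^{−1} = 1 (mod 11).
  v = [8, 6, 10, 8, 1].
Step 2: syndromes of r = [0, 5, 2, 3, 6] (all sums mod 11).
  S_0 = Σ v_i r_i = 8·0 + 6·5 + 10·2 + 8·3 + 1·6 = 80 ≡ 3.
  S_1 = Σ v_i α_i r_i = 8·8·0 + 6·6·5 + 10·1·2 + 8·3·3 + 1·9·6 = 326 ≡ 7.
  α_i^2 mod 11 = [9, 3, 1, 9, 4].
  S_2 = Σ v_i α_i^2 r_i = 8·9·0 + 6·3·5 + 10·1·2 + 8·9·3 + 1·4·6 = 350 ≡ 9.
  S = (3, 7, 9) ≠ 0, so r is not a codeword (an error is present).
Step 3: locate the error. For a single error e at position i, S_ℓ = v_i·e·α_i^ℓ, so α_err = S_1/S_0.
  S_0^{−1} = 3^{−1} = 4 (mod 11), so α_err = 7·4 = 28 ≡ 6 = α_2. Error position i = 2.
  Consistency check: S_2/S_1 = 9·8 = 72 ≡ 6 = α_err ✓ (single-error assumption holds).
Step 4: error magnitude e = S_0/v_2 = S_0·∏_{j≠2}(α_2 − α_j) = 3·2 = 6 ≡ 6 (mod 11).
Step 5: correct position 2: c_2 = r_2 − e = 5 − 6 ≡ 10 (mod 11). Hence c = [0, 10, 2, 3, 6].
  Check: interpolating c through the α_i gives m(x) = 7 + 6·x (degree < 2) with m(α_i) = c_i for every i, so c is indeed a codeword.


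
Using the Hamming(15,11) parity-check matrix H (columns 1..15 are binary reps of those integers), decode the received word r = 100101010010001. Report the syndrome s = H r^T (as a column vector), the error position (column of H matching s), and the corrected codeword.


s = (1, 1, 1, 1)^T, error position = 15, corrected codeword c = 100101010010000

Compute s = H r^T mod 2 one row at a time:
  s_1 = 1 + 0 + 0 + 1 + 0 + 0 + 0 + 1 = 3 ≡ 1 (mod 2).
  s_2 = 1 + 0 + 1 + 0 + 0 + 0 + 0 + 1 = 3 ≡ 1 (mod 2).
  s_3 = 0 + 0 + 1 + 0 + 0 + 1 + 0 + 1 = 3 ≡ 1 (mod 2).
  s_4 = 1 + 0 + 0 + 0 + 0 + 1 + 0 + 1 = 3 ≡ 1 (mod 2).
s = (1, 1, 1, 1)^T — this equals column 15 of H (binary 1111), so error is at position 15.
Correct: flip bit 15 of r = 100101010010001 to get c = 100101010010000.


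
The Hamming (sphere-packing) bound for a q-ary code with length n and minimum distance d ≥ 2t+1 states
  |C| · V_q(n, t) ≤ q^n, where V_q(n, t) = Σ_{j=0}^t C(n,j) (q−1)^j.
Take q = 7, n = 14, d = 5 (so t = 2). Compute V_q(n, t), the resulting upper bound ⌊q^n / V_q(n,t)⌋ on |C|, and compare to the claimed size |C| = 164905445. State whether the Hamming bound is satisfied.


V_q(n, t) = 3361, q^n = 678223072849, Hamming bound = 201792047, |C| = 164905445 ≤ bound (satisfied).

Step 1: Compute V_q(n, t) = Σ_{j=0}^2 C(n, j) (q−1)^j.
  j = 0: C(14,0)·(6)^0 = 1·1 = 1.
  j = 1: C(14,1)·(6)^1 = 14·6 = 84.
  j = 2: C(14,2)·(6)^2 = 91·36 = 3276.
  V_q(n, t) = 1 + 84 + 3276 = 3361.
Step 2: q^n = 7^14 = 678223072849.
Step 3: Hamming bound ⌊q^n / V_q(n,t)⌋ = ⌊678223072849/3361⌋ = 201792047.
Step 4: Compare |C| = 164905445 to 201792047: satisfied.
The claimed |C| lies below the Hamming bound.


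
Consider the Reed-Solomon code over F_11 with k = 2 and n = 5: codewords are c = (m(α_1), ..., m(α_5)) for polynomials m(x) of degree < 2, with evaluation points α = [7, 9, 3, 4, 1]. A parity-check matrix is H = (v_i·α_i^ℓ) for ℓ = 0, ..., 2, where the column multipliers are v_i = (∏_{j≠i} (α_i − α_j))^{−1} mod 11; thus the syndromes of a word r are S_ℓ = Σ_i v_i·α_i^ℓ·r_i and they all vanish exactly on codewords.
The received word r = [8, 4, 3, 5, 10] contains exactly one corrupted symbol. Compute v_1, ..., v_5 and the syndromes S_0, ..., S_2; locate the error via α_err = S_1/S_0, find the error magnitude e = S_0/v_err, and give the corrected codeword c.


S = (3, 10, 4), error at position 1, error magnitude e = 8, c = [0, 4, 3, 5, 10].

Step 1: column multipliers v_i = (∏_{j≠i}(α_i − α_j))^{−1} mod 11.
  i = 1 (α = 7): (7−9)(7−3)(7−4)(7−1) = (−2)·4·3·6 = −144 ≡ 10, so v_1 = 10^{−1} = 10 (mod 11).
  i = 2 (α = 9): (9−7)(9−3)(9−4)(9−1) = 2·6·5·8 = 480 ≡ 7, so v_2 = 7^{−1} = 8 (mod 11).
  i = 3 (α = 3): (3−7)(3−9)(3−4)(3−1) = (−4)·(−6)·(−1)·2 = −48 ≡ 7, so v_3 = 7^{−1} = 8 (mod 11).
  i = 4 (α = 4): (4−7)(4−9)(4−3)(4−1) = (−3)·(−5)·1·3 = 45 ≡ 1, so v_4 = 1^{−1} = 1 (mod 11).
  i = 5 (α = 1): (1−7)(1−9)(1−3)(1−4) = (−6)·(−8)·(−2)·(−3) = 288 ≡ 2, so v_5 = 2^{−1} = 6 (mod 11).
  v = [10, 8, 8, 1, 6].
Step 2: syndromes of r = [8, 4, 3, 5, 10] (all sums mod 11).
  S_0 = Σ v_i r_i = 10·8 + 8·4 + 8·3 + 1·5 + 6·10 = 201 ≡ 3.
  S_1 = Σ v_i α_i r_i = 10·7·8 + 8·9·4 + 8·3·3 + 1·4·5 + 6·1·10 = 1000 ≡ 10.
  α_i^2 mod 11 = [5, 4, 9, 5, 1].
  S_2 = Σ v_i α_i^2 r_i = 10·5·8 + 8·4·4 + 8·9·3 + 1·5·5 + 6·1·10 = 829 ≡ 4.
  S = (3, 10, 4) ≠ 0, so r is not a codeword (an error is present).
Step 3: locate the error. For a single error e at position i, S_ℓ = v_i·e·α_i^ℓ, so α_err = S_1/S_0.
  S_0^{−1} = 3^{−1} = 4 (mod 11), so α_err = 10·4 = 40 ≡ 7 = α_1. Error position i = 1.
  Consistency check: S_2/S_1 = 4·10 = 40 ≡ 7 = α_err ✓ (single-error assumption holds).
Step 4: error magnitude e = S_0/v_1 = S_0·∏_{j≠1}(α_1 − α_j) = 3·10 = 30 ≡ 8 (mod 11).
Step 5: correct position 1: c_1 = r_1 − e = 8 − 8 ≡ 0 (mod 11). Hence c = [0, 4, 3, 5, 10].
  Check: interpolating c through the α_i gives m(x) = 8 + 2·x (degree < 2) with m(α_i) = c_i for every i, so c is indeed a codeword.


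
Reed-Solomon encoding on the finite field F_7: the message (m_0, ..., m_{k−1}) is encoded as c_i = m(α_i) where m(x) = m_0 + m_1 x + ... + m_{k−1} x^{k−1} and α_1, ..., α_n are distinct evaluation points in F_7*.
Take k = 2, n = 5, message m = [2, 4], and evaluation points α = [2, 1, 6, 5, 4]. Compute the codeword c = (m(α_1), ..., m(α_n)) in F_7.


c = [3, 6, 5, 1, 4]

Message polynomial: m(x) = 2 + 4·x (mod 7).
For each evaluation point α_i, compute m(α_i) mod 7:
  α_1 = 2: Horner steps 4 → 3, so m(2) = 3.
  α_2 = 1: Horner steps 4 → 6, so m(1) = 6.
  α_3 = 6: Horner steps 4 → 5, so m(6) = 5.
  α_4 = 5: Horner steps 4 → 1, so m(5) = 1.
  α_5 = 4: Horner steps 4 → 4, so m(4) = 4.
Codeword c = [3, 6, 5, 1, 4] ∈ F_7^5.


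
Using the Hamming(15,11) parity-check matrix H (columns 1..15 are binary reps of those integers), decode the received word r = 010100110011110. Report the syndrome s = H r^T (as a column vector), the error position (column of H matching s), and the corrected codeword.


s = (1, 1, 0, 1)^T, error position = 13, corrected codeword c = 010100110011010

Compute s = H r^T mod 2 one row at a time:
  s_1 = 1 + 0 + 0 + 1 + 1 + 1 + 1 + 0 = 5 ≡ 1 (mod 2).
  s_2 = 1 + 0 + 0 + 1 + 1 + 1 + 1 + 0 = 5 ≡ 1 (mod 2).
  s_3 = 1 + 0 + 0 + 1 + 0 + 1 + 1 + 0 = 4 ≡ 0 (mod 2).
  s_4 = 0 + 0 + 0 + 1 + 0 + 1 + 1 + 0 = 3 ≡ 1 (mod 2).
s = (1, 1, 0, 1)^T — this equals column 13 of H (binary 1101), so error is at position 13.
Correct: flip bit 13 of r = 010100110011110 to get c = 010100110011010.


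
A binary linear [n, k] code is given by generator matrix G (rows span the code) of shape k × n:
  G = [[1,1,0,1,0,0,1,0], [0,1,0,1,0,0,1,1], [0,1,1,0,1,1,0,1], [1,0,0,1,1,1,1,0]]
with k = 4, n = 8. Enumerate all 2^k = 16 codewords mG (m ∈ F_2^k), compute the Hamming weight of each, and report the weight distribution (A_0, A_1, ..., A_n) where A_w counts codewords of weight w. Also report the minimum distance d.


Weight distribution: A_0 = 1, A_2 = 3, A_3 = 1, A_4 = 3, A_5 = 6, A_6 = 1, A_7 = 1. Minimum distance d = 2.

Enumerate all 2^4 = 16 messages m ∈ F_2^4.
For each, compute codeword c = mG in F_2^8, then tally its weight.
  m = 0000 → c = 00000000, weight = 0.
  m = 1000 → c = 11010010, weight = 4.
  m = 0100 → c = 01010011, weight = 4.
  m = 1100 → c = 10000001, weight = 2.
  m = 0010 → c = 01101101, weight = 5.
  m = 1010 → c = 10111111, weight = 7.
  m = 0110 → c = 00111110, weight = 5.
  m = 1110 → c = 11101100, weight = 5.
  m = 0001 → c = 10011110, weight = 5.
  m = 1001 → c = 01001100, weight = 3.
  m = 0101 → c = 11001101, weight = 5.
  m = 1101 → c = 00011111, weight = 5.
  m = 0011 → c = 11110011, weight = 6.
  m = 1011 → c = 00100001, weight = 2.
  m = 0111 → c = 10100000, weight = 2.
  m = 1111 → c = 01110010, weight = 4.
Tally weights:
  weight 0: 1 codewords.
  weight 2: 3 codewords.
  weight 3: 1 codewords.
  weight 4: 3 codewords.
  weight 5: 6 codewords.
  weight 6: 1 codewords.
  weight 7: 1 codewords.
Minimum distance d = smallest w > 0 with A_w > 0 = 2.
Sanity: Σ A_w = 16 = 2^4 = 16 ✓.


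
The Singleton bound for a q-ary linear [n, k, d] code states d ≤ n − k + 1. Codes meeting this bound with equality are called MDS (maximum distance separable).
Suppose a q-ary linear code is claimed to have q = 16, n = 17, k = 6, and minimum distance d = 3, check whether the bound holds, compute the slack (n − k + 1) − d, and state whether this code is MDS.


Singleton RHS = n − k + 1 = 12, slack = 9, bound satisfied, not MDS.

Singleton bound: d ≤ n − k + 1.
Here n = 17, k = 6, so n − k + 1 = 12.
Given d = 3, check d ≤ 12: YES.
Slack = (n − k + 1) − d = 9.
The code is NOT MDS (slack = 9 > 0).
Description: the claimed parameters are [17, 6, 3]_16; such a code would be non-MDS.


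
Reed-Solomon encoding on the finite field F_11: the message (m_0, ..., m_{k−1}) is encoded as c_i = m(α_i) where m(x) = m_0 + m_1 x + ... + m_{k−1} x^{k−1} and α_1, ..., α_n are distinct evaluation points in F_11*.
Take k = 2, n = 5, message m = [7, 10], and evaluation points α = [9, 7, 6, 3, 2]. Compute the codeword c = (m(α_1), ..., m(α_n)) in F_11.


c = [9, 0, 1, 4, 5]

Message polynomial: m(x) = 7 + 10·x (mod 11).
For each evaluation point α_i, compute m(α_i) mod 11:
  α_1 = 9: Horner steps 10 → 9, so m(9) = 9.
  α_2 = 7: Horner steps 10 → 0, so m(7) = 0.
  α_3 = 6: Horner steps 10 → 1, so m(6) = 1.
  α_4 = 3: Horner steps 10 → 4, so m(3) = 4.
  α_5 = 2: Horner steps 10 → 5, so m(2) = 5.
Codeword c = [9, 0, 1, 4, 5] ∈ F_11^5.


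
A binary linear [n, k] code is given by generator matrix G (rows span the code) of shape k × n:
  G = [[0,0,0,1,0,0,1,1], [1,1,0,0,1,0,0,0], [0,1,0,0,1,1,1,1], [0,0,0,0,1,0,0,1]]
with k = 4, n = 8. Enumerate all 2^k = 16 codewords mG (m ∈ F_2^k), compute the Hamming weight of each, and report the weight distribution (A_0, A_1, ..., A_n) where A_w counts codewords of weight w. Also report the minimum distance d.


Weight distribution: A_0 = 1, A_2 = 1, A_3 = 6, A_4 = 5, A_5 = 2, A_6 = 1. Minimum distance d = 2.

Enumerate all 2^4 = 16 messages m ∈ F_2^4.
For each, compute codeword c = mG in F_2^8, then tally its weight.
  m = 0000 → c = 00000000, weight = 0.
  m = 1000 → c = 00010011, weight = 3.
  m = 0100 → c = 11001000, weight = 3.
  m = 1100 → c = 11011011, weight = 6.
  m = 0010 → c = 01001111, weight = 5.
  m = 1010 → c = 01011100, weight = 4.
  m = 0110 → c = 10000111, weight = 4.
  m = 1110 → c = 10010100, weight = 3.
  m = 0001 → c = 00001001, weight = 2.
  m = 1001 → c = 00011010, weight = 3.
  m = 0101 → c = 11000001, weight = 3.
  m = 1101 → c = 11010010, weight = 4.
  m = 0011 → c = 01000110, weight = 3.
  m = 1011 → c = 01010101, weight = 4.
  m = 0111 → c = 10001110, weight = 4.
  m = 1111 → c = 10011101, weight = 5.
Tally weights:
  weight 0: 1 codewords.
  weight 2: 1 codewords.
  weight 3: 6 codewords.
  weight 4: 5 codewords.
  weight 5: 2 codewords.
  weight 6: 1 codewords.
Minimum distance d = smallest w > 0 with A_w > 0 = 2.
Sanity: Σ A_w = 16 = 2^4 = 16 ✓.


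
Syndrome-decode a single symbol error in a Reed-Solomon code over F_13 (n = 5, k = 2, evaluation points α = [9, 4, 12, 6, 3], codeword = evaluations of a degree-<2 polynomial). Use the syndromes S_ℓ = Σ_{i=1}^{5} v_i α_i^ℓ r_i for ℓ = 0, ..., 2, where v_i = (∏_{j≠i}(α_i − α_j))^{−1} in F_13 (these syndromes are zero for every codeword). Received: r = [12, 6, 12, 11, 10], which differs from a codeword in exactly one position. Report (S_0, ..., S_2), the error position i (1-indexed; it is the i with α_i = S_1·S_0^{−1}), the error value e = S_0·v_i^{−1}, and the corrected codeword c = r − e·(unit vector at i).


S = (10, 3, 10), error at position 3, error magnitude e = 12, c = [12, 6, 0, 11, 10].

Step 1: column multipliers v_i = (∏_{j≠i}(α_i − α_j))^{−1} mod 13.
  i = 1 (α = 9): (9−4)(9−12)(9−6)(9−3) = 5·(−3)·3·6 = −270 ≡ 3, so v_1 = 3^{−1} = 9 (mod 13).
  i = 2 (α = 4): (4−9)(4−12)(4−6)(4−3) = (−5)·(−8)·(−2)·1 = −80 ≡ 11, so v_2 = 11^{−1} = 6 (mod 13).
  i = 3 (α = 12): (12−9)(12−4)(12−6)(12−3) = 3·8·6·9 = 1296 ≡ 9, so v_3 = 9^{−1} = 3 (mod 13).
  i = 4 (α = 6): (6−9)(6−4)(6−12)(6−3) = (−3)·2·(−6)·3 = 108 ≡ 4, so v_4 = 4^{−1} = 10 (mod 13).
  i = 5 (α = 3): (3−9)(3−4)(3−12)(3−6) = (−6)·(−1)·(−9)·(−3) = 162 ≡ 6, so v_5 = 6^{−1} = 11 (mod 13).
  v = [9, 6, 3, 10, 11].
Step 2: syndromes of r = [12, 6, 12, 11, 10] (all sums mod 13).
  S_0 = Σ v_i r_i = 9·12 + 6·6 + 3·12 + 10·11 + 11·10 = 400 ≡ 10.
  S_1 = Σ v_i α_i r_i = 9·9·12 + 6·4·6 + 3·12·12 + 10·6·11 + 11·3·10 = 2538 ≡ 3.
  α_i^2 mod 13 = [3, 3, 1, 10, 9].
  S_2 = Σ v_i α_i^2 r_i = 9·3·12 + 6·3·6 + 3·1·12 + 10·10·11 + 11·9·10 = 2558 ≡ 10.
  S = (10, 3, 10) ≠ 0, so r is not a codeword (an error is present).
Step 3: locate the error. For a single error e at position i, S_ℓ = v_i·e·α_i^ℓ, so α_err = S_1/S_0.
  S_0^{−1} = 10^{−1} = 4 (mod 13), so α_err = 3·4 = 12 ≡ 12 = α_3. Error position i = 3.
  Consistency check: S_2/S_1 = 10·9 = 90 ≡ 12 = α_err ✓ (single-error assumption holds).
Step 4: error magnitude e = S_0/v_3 = S_0·∏_{j≠3}(α_3 − α_j) = 10·9 = 90 ≡ 12 (mod 13).
Step 5: correct position 3: c_3 = r_3 − e = 12 − 12 ≡ 0 (mod 13). Hence c = [12, 6, 0, 11, 10].
  Check: interpolating c through the α_i gives m(x) = 9 + 9·x (degree < 2) with m(α_i) = c_i for every i, so c is indeed a codeword.


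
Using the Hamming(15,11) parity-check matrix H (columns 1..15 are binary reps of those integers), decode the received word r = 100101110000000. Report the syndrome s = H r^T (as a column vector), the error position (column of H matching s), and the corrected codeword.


s = (1, 1, 0, 0)^T, error position = 12, corrected codeword c = 100101110001000

Compute s = H r^T mod 2 one row at a time:
  s_1 = 1 + 0 + 0 + 0 + 0 + 0 + 0 + 0 = 1 ≡ 1 (mod 2).
  s_2 = 1 + 0 + 1 + 1 + 0 + 0 + 0 + 0 = 3 ≡ 1 (mod 2).
  s_3 = 0 + 0 + 1 + 1 + 0 + 0 + 0 + 0 = 2 ≡ 0 (mod 2).
  s_4 = 1 + 0 + 0 + 1 + 0 + 0 + 0 + 0 = 2 ≡ 0 (mod 2).
s = (1, 1, 0, 0)^T — this equals column 12 of H (binary 1100), so error is at position 12.
Correct: flip bit 12 of r = 100101110000000 to get c = 100101110001000.


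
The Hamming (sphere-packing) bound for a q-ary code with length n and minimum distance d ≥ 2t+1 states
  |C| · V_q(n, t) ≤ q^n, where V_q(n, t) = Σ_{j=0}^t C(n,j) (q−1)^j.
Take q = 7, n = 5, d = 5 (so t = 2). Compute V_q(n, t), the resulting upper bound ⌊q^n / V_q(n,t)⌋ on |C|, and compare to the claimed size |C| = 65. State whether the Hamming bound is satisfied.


V_q(n, t) = 391, q^n = 16807, Hamming bound = 42, |C| = 65 > bound (violated).

Step 1: Compute V_q(n, t) = Σ_{j=0}^2 C(n, j) (q−1)^j.
  j = 0: C(5,0)·(6)^0 = 1·1 = 1.
  j = 1: C(5,1)·(6)^1 = 5·6 = 30.
  j = 2: C(5,2)·(6)^2 = 10·36 = 360.
  V_q(n, t) = 1 + 30 + 360 = 391.
Step 2: q^n = 7^5 = 16807.
Step 3: Hamming bound ⌊q^n / V_q(n,t)⌋ = ⌊16807/391⌋ = 42.
Step 4: Compare |C| = 65 to 42: violated.
The claimed |C| lies above the Hamming bound, so no 7-ary code of length 5 with d ≥ 5 can have 65 codewords.


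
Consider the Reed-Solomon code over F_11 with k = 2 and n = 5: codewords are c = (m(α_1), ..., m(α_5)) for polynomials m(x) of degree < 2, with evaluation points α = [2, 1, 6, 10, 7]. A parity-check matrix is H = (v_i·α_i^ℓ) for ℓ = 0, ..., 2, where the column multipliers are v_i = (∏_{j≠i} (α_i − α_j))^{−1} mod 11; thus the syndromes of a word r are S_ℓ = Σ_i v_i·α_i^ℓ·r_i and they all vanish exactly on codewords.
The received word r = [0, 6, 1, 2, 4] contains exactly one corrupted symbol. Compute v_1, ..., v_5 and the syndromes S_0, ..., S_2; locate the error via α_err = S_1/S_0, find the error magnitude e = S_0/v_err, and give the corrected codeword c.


S = (7, 7, 7), error at position 2, error magnitude e = 9, c = [0, 8, 1, 2, 4].

Step 1: column multipliers v_i = (∏_{j≠i}(α_i − α_j))^{−1} mod 11.
  i = 1 (α = 2): (2−1)(2−6)(2−10)(2−7) = 1·(−4)·(−8)·(−5) = −160 ≡ 5, so v_1 = 5^{−1} = 9 (mod 11).
  i = 2 (α = 1): (1−2)(1−6)(1−10)(1−7) = (−1)·(−5)·(−9)·(−6) = 270 ≡ 6, so v_2 = 6^{−1} = 2 (mod 11).
  i = 3 (α = 6): (6−2)(6−1)(6−10)(6−7) = 4·5·(−4)·(−1) = 80 ≡ 3, so v_3 = 3^{−1} = 4 (mod 11).
  i = 4 (α = 10): (10−2)(10−1)(10−6)(10−7) = 8·9·4·3 = 864 ≡ 6, so v_4 = 6^{−1} = 2 (mod 11).
  i = 5 (α = 7): (7−2)(7−1)(7−6)(7−10) = 5·6·1·(−3) = −90 ≡ 9, so v_5 = 9^{−1} = 5 (mod 11).
  v = [9, 2, 4, 2, 5].
Step 2: syndromes of r = [0, 6, 1, 2, 4] (all sums mod 11).
  S_0 = Σ v_i r_i = 9·0 + 2·6 + 4·1 + 2·2 + 5·4 = 40 ≡ 7.
  S_1 = Σ v_i α_i r_i = 9·2·0 + 2·1·6 + 4·6·1 + 2·10·2 + 5·7·4 = 216 ≡ 7.
  α_i^2 mod 11 = [4, 1, 3, 1, 5].
  S_2 = Σ v_i α_i^2 r_i = 9·4·0 + 2·1·6 + 4·3·1 + 2·1·2 + 5·5·4 = 128 ≡ 7.
  S = (7, 7, 7) ≠ 0, so r is not a codeword (an error is present).
Step 3: locate the error. For a single error e at position i, S_ℓ = v_i·e·α_i^ℓ, so α_err = S_1/S_0.
  S_0^{−1} = 7^{−1} = 8 (mod 11), so α_err = 7·8 = 56 ≡ 1 = α_2. Error position i = 2.
  Consistency check: S_2/S_1 = 7·8 = 56 ≡ 1 = α_err ✓ (single-error assumption holds).
Step 4: error magnitude e = S_0/v_2 = S_0·∏_{j≠2}(α_2 − α_j) = 7·6 = 42 ≡ 9 (mod 11).
Step 5: correct position 2: c_2 = r_2 − e = 6 − 9 ≡ 8 (mod 11). Hence c = [0, 8, 1, 2, 4].
  Check: interpolating c through the α_i gives m(x) = 5 + 3·x (degree < 2) with m(α_i) = c_i for every i, so c is indeed a codeword.


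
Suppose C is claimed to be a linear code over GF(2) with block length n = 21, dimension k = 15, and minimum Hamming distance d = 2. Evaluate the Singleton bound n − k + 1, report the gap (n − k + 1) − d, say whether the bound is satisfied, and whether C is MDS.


Singleton RHS = n − k + 1 = 7, slack = 5, bound satisfied, not MDS.

Singleton bound: d ≤ n − k + 1.
Here n = 21, k = 15, so n − k + 1 = 7.
Given d = 2, check d ≤ 7: YES.
Slack = (n − k + 1) − d = 5.
The code is NOT MDS (slack = 5 > 0).
Description: the claimed parameters are [21, 15, 2]_2; such a code would be non-MDS.


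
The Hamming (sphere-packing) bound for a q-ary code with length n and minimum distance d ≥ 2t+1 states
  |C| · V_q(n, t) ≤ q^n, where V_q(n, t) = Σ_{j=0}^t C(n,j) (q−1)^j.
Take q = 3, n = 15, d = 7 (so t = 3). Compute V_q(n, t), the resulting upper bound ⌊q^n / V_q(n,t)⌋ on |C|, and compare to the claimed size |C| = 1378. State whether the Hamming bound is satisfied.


V_q(n, t) = 4091, q^n = 14348907, Hamming bound = 3507, |C| = 1378 ≤ bound (satisfied).

Step 1: Compute V_q(n, t) = Σ_{j=0}^3 C(n, j) (q−1)^j.
  j = 0: C(15,0)·(2)^0 = 1·1 = 1.
  j = 1: C(15,1)·(2)^1 = 15·2 = 30.
  j = 2: C(15,2)·(2)^2 = 105·4 = 420.
  j = 3: C(15,3)·(2)^3 = 455·8 = 3640.
  V_q(n, t) = 1 + 30 + 420 + 3640 = 4091.
Step 2: q^n = 3^15 = 14348907.
Step 3: Hamming bound ⌊q^n / V_q(n,t)⌋ = ⌊14348907/4091⌋ = 3507.
Step 4: Compare |C| = 1378 to 3507: satisfied.
The claimed |C| lies below the Hamming bound.


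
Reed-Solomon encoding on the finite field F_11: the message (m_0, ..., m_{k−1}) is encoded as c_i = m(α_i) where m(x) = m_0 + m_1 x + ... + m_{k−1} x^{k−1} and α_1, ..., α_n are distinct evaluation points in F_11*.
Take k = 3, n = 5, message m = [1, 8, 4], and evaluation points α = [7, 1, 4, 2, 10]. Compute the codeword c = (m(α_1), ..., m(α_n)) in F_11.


c = [0, 2, 9, 0, 8]

Message polynomial: m(x) = 1 + 8·x + 4·x^2 (mod 11).
For each evaluation point α_i, compute m(α_i) mod 11:
  α_1 = 7: Horner steps 4 → 3 → 0, so m(7) = 0.
  α_2 = 1: Horner steps 4 → 1 → 2, so m(1) = 2.
  α_3 = 4: Horner steps 4 → 2 → 9, so m(4) = 9.
  α_4 = 2: Horner steps 4 → 5 → 0, so m(2) = 0.
  α_5 = 10: Horner steps 4 → 4 → 8, so m(10) = 8.
Codeword c = [0, 2, 9, 0, 8] ∈ F_11^5.


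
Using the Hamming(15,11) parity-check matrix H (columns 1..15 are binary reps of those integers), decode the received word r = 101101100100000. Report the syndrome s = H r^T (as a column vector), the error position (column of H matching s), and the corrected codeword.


s = (1, 1, 0, 1)^T, error position = 13, corrected codeword c = 101101100100100

Compute s = H r^T mod 2 one row at a time:
  s_1 = 0 + 0 + 1 + 0 + 0 + 0 + 0 + 0 = 1 ≡ 1 (mod 2).
  s_2 = 1 + 0 + 1 + 1 + 0 + 0 + 0 + 0 = 3 ≡ 1 (mod 2).
  s_3 = 0 + 1 + 1 + 1 + 1 + 0 + 0 + 0 = 4 ≡ 0 (mod 2).
  s_4 = 1 + 1 + 0 + 1 + 0 + 0 + 0 + 0 = 3 ≡ 1 (mod 2).
s = (1, 1, 0, 1)^T — this equals column 13 of H (binary 1101), so error is at position 13.
Correct: flip bit 13 of r = 101101100100000 to get c = 101101100100100.


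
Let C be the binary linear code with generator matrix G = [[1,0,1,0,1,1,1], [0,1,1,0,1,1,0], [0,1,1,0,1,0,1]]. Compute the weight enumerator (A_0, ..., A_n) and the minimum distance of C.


Weight distribution: A_0 = 1, A_2 = 1, A_3 = 3, A_4 = 2, A_5 = 1. Minimum distance d = 2.

Enumerate all 2^3 = 8 messages m ∈ F_2^3.
For each, compute codeword c = mG in F_2^7, then tally its weight.
  m = 000 → c = 0000000, weight = 0.
  m = 100 → c = 1010111, weight = 5.
  m = 010 → c = 0110110, weight = 4.
  m = 110 → c = 1100001, weight = 3.
  m = 001 → c = 0110101, weight = 4.
  m = 101 → c = 1100010, weight = 3.
  m = 011 → c = 0000011, weight = 2.
  m = 111 → c = 1010100, weight = 3.
Tally weights:
  weight 0: 1 codewords.
  weight 2: 1 codewords.
  weight 3: 3 codewords.
  weight 4: 2 codewords.
  weight 5: 1 codewords.
Minimum distance d = smallest w > 0 with A_w > 0 = 2.
Sanity: Σ A_w = 8 = 2^3 = 8 ✓.


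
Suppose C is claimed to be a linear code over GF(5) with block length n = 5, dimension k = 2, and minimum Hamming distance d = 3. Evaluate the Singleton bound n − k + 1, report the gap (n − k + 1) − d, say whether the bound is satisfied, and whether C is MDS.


Singleton RHS = n − k + 1 = 4, slack = 1, bound satisfied, not MDS.

Singleton bound: d ≤ n − k + 1.
Here n = 5, k = 2, so n − k + 1 = 4.
Given d = 3, check d ≤ 4: YES.
Slack = (n − k + 1) − d = 1.
The code is NOT MDS (slack = 1 > 0).
Description: the claimed parameters are [5, 2, 3]_5; such a code would be non-MDS.


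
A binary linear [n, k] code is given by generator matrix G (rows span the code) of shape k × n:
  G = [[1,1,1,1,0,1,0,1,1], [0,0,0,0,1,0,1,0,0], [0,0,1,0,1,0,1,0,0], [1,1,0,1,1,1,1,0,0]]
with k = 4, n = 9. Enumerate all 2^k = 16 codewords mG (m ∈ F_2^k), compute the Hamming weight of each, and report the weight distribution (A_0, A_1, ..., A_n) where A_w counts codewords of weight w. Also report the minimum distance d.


Weight distribution: A_0 = 1, A_1 = 1, A_2 = 2, A_3 = 2, A_4 = 2, A_5 = 2, A_6 = 2, A_7 = 2, A_8 = 1, A_9 = 1. Minimum distance d = 1.

Enumerate all 2^4 = 16 messages m ∈ F_2^4.
For each, compute codeword c = mG in F_2^9, then tally its weight.
  m = 0000 → c = 000000000, weight = 0.
  m = 1000 → c = 111101011, weight = 7.
  m = 0100 → c = 000010100, weight = 2.
  m = 1100 → c = 111111111, weight = 9.
  m = 0010 → c = 001010100, weight = 3.
  m = 1010 → c = 110111111, weight = 8.
  m = 0110 → c = 001000000, weight = 1.
  m = 1110 → c = 110101011, weight = 6.
  m = 0001 → c = 110111100, weight = 6.
  m = 1001 → c = 001010111, weight = 5.
  m = 0101 → c = 110101000, weight = 4.
  m = 1101 → c = 001000011, weight = 3.
  m = 0011 → c = 111101000, weight = 5.
  m = 1011 → c = 000000011, weight = 2.
  m = 0111 → c = 111111100, weight = 7.
  m = 1111 → c = 000010111, weight = 4.
Tally weights:
  weight 0: 1 codewords.
  weight 1: 1 codewords.
  weight 2: 2 codewords.
  weight 3: 2 codewords.
  weight 4: 2 codewords.
  weight 5: 2 codewords.
  weight 6: 2 codewords.
  weight 7: 2 codewords.
  weight 8: 1 codewords.
  weight 9: 1 codewords.
Minimum distance d = smallest w > 0 with A_w > 0 = 1.
Sanity: Σ A_w = 16 = 2^4 = 16 ✓.


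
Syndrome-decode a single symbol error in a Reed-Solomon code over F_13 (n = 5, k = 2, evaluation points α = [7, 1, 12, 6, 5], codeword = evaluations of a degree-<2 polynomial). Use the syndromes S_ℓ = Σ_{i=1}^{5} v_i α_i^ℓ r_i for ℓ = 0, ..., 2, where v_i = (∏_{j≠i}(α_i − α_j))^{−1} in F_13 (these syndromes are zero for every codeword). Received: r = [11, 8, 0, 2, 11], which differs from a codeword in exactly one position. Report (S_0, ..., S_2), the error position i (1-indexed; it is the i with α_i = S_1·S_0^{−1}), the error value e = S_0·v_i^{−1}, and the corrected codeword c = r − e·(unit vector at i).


S = (1, 7, 10), error at position 1, error magnitude e = 5, c = [6, 8, 0, 2, 11].

Step 1: column multipliers v_i = (∏_{j≠i}(α_i − α_j))^{−1} mod 13.
  i = 1 (α = 7): (7−1)(7−12)(7−6)(7−5) = 6·(−5)·1·2 = −60 ≡ 5, so v_1 = 5^{−1} = 8 (mod 13).
  i = 2 (α = 1): (1−7)(1−12)(1−6)(1−5) = (−6)·(−11)·(−5)·(−4) = 1320 ≡ 7, so v_2 = 7^{−1} = 2 (mod 13).
  i = 3 (α = 12): (12−7)(12−1)(12−6)(12−5) = 5·11·6·7 = 2310 ≡ 9, so v_3 = 9^{−1} = 3 (mod 13).
  i = 4 (α = 6): (6−7)(6−1)(6−12)(6−5) = (−1)·5·(−6)·1 = 30 ≡ 4, so v_4 = 4^{−1} = 10 (mod 13).
  i = 5 (α = 5): (5−7)(5−1)(5−12)(5−6) = (−2)·4·(−7)·(−1) = −56 ≡ 9, so v_5 = 9^{−1} = 3 (mod 13).
  v = [8, 2, 3, 10, 3].
Step 2: syndromes of r = [11, 8, 0, 2, 11] (all sums mod 13).
  S_0 = Σ v_i r_i = 8·11 + 2·8 + 3·0 + 10·2 + 3·11 = 157 ≡ 1.
  S_1 = Σ v_i α_i r_i = 8·7·11 + 2·1·8 + 3·12·0 + 10·6·2 + 3·5·11 = 917 ≡ 7.
  α_i^2 mod 13 = [10, 1, 1, 10, 12].
  S_2 = Σ v_i α_i^2 r_i = 8·10·11 + 2·1·8 + 3·1·0 + 10·10·2 + 3·12·11 = 1492 ≡ 10.
  S = (1, 7, 10) ≠ 0, so r is not a codeword (an error is present).
Step 3: locate the error. For a single error e at position i, S_ℓ = v_i·e·α_i^ℓ, so α_err = S_1/S_0.
  S_0^{−1} = 1^{−1} = 1 (mod 13), so α_err = 7·1 = 7 ≡ 7 = α_1. Error position i = 1.
  Consistency check: S_2/S_1 = 10·2 = 20 ≡ 7 = α_err ✓ (single-error assumption holds).
Step 4: error magnitude e = S_0/v_1 = S_0·∏_{j≠1}(α_1 − α_j) = 1·5 = 5 ≡ 5 (mod 13).
Step 5: correct position 1: c_1 = r_1 − e = 11 − 5 ≡ 6 (mod 13). Hence c = [6, 8, 0, 2, 11].
  Check: interpolating c through the α_i gives m(x) = 4 + 4·x (degree < 2) with m(α_i) = c_i for every i, so c is indeed a codeword.


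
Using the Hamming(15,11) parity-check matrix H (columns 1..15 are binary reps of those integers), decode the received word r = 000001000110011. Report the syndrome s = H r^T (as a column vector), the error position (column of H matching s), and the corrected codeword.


s = (0, 1, 1, 0)^T, error position = 6, corrected codeword c = 000000000110011

Compute s = H r^T mod 2 one row at a time:
  s_1 = 0 + 0 + 1 + 1 + 0 + 0 + 1 + 1 = 4 ≡ 0 (mod 2).
  s_2 = 0 + 0 + 1 + 0 + 0 + 0 + 1 + 1 = 3 ≡ 1 (mod 2).
  s_3 = 0 + 0 + 1 + 0 + 1 + 1 + 1 + 1 = 5 ≡ 1 (mod 2).
  s_4 = 0 + 0 + 0 + 0 + 0 + 1 + 0 + 1 = 2 ≡ 0 (mod 2).
s = (0, 1, 1, 0)^T — this equals column 6 of H (binary 0110), so error is at position 6.
Correct: flip bit 6 of r = 000001000110011 to get c = 000000000110011.


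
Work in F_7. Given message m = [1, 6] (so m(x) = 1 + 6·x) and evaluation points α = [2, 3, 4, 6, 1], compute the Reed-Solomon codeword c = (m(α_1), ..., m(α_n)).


c = [6, 5, 4, 2, 0]

Message polynomial: m(x) = 1 + 6·x (mod 7).
For each evaluation point α_i, compute m(α_i) mod 7:
  α_1 = 2: Horner steps 6 → 6, so m(2) = 6.
  α_2 = 3: Horner steps 6 → 5, so m(3) = 5.
  α_3 = 4: Horner steps 6 → 4, so m(4) = 4.
  α_4 = 6: Horner steps 6 → 2, so m(6) = 2.
  α_5 = 1: Horner steps 6 → 0, so m(1) = 0.
Codeword c = [6, 5, 4, 2, 0] ∈ F_7^5.


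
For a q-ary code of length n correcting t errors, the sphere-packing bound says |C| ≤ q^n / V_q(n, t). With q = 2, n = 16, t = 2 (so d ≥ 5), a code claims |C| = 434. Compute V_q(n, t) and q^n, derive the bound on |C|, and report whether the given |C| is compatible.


V_q(n, t) = 137, q^n = 65536, Hamming bound = 478, |C| = 434 ≤ bound (satisfied).

Step 1: Compute V_q(n, t) = Σ_{j=0}^2 C(n, j) (q−1)^j.
  j = 0: C(16,0)·(1)^0 = 1·1 = 1.
  j = 1: C(16,1)·(1)^1 = 16·1 = 16.
  j = 2: C(16,2)·(1)^2 = 120·1 = 120.
  V_q(n, t) = 1 + 16 + 120 = 137.
Step 2: q^n = 2^16 = 65536.
Step 3: Hamming bound ⌊q^n / V_q(n,t)⌋ = ⌊65536/137⌋ = 478.
Step 4: Compare |C| = 434 to 478: satisfied.
The claimed |C| lies below the Hamming bound.


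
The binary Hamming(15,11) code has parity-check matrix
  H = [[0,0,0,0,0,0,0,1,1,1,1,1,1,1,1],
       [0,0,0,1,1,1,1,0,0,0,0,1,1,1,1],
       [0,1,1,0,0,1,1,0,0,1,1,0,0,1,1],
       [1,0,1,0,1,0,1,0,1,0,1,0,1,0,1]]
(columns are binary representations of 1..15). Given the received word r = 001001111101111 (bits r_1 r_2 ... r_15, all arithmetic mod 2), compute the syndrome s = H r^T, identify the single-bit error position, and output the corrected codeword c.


s = (1, 0, 0, 1)^T, error position = 9, corrected codeword c = 001001110101111

Compute s = H r^T mod 2 one row at a time:
  s_1 = 1 + 1 + 1 + 0 + 1 + 1 + 1 + 1 = 7 ≡ 1 (mod 2).
  s_2 = 0 + 0 + 1 + 1 + 1 + 1 + 1 + 1 = 6 ≡ 0 (mod 2).
  s_3 = 0 + 1 + 1 + 1 + 1 + 0 + 1 + 1 = 6 ≡ 0 (mod 2).
  s_4 = 0 + 1 + 0 + 1 + 1 + 0 + 1 + 1 = 5 ≡ 1 (mod 2).
s = (1, 0, 0, 1)^T — this equals column 9 of H (binary 1001), so error is at position 9.
Correct: flip bit 9 of r = 001001111101111 to get c = 001001110101111.


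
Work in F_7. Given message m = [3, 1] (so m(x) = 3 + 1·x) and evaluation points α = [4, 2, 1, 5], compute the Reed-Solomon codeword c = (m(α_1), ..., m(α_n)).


c = [0, 5, 4, 1]

Message polynomial: m(x) = 3 + 1·x (mod 7).
For each evaluation point α_i, compute m(α_i) mod 7:
  α_1 = 4: Horner steps 1 → 0, so m(4) = 0.
  α_2 = 2: Horner steps 1 → 5, so m(2) = 5.
  α_3 = 1: Horner steps 1 → 4, so m(1) = 4.
  α_4 = 5: Horner steps 1 → 1, so m(5) = 1.
Codeword c = [0, 5, 4, 1] ∈ F_7^4.


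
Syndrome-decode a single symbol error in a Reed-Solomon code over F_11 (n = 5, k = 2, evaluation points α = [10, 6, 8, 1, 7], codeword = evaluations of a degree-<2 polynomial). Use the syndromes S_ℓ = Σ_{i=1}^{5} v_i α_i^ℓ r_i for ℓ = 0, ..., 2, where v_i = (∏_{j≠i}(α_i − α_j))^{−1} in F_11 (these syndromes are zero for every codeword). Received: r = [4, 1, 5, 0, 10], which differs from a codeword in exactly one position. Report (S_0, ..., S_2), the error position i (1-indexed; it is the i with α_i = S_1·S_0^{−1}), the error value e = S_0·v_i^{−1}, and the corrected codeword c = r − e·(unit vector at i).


S = (6, 4, 10), error at position 3, error magnitude e = 8, c = [4, 1, 8, 0, 10].

Step 1: column multipliers v_i = (∏_{j≠i}(α_i − α_j))^{−1} mod 11.
  i = 1 (α = 10): (10−6)(10−8)(10−1)(10−7) = 4·2·9·3 = 216 ≡ 7, so v_1 = 7^{−1} = 8 (mod 11).
  i = 2 (α = 6): (6−10)(6−8)(6−1)(6−7) = (−4)·(−2)·5·(−1) = −40 ≡ 4, so v_2 = 4^{−1} = 3 (mod 11).
  i = 3 (α = 8): (8−10)(8−6)(8−1)(8−7) = (−2)·2·7·1 = −28 ≡ 5, so v_3 = 5^{−1} = 9 (mod 11).
  i = 4 (α = 1): (1−10)(1−6)(1−8)(1−7) = (−9)·(−5)·(−7)·(−6) = 1890 ≡ 9, so v_4 = 9^{−1} = 5 (mod 11).
  i = 5 (α = 7): (7−10)(7−6)(7−8)(7−1) = (−3)·1·(−1)·6 = 18 ≡ 7, so v_5 = 7^{−1} = 8 (mod 11).
  v = [8, 3, 9, 5, 8].
Step 2: syndromes of r = [4, 1, 5, 0, 10] (all sums mod 11).
  S_0 = Σ v_i r_i = 8·4 + 3·1 + 9·5 + 5·0 + 8·10 = 160 ≡ 6.
  S_1 = Σ v_i α_i r_i = 8·10·4 + 3·6·1 + 9·8·5 + 5·1·0 + 8·7·10 = 1258 ≡ 4.
  α_i^2 mod 11 = [1, 3, 9, 1, 5].
  S_2 = Σ v_i α_i^2 r_i = 8·1·4 + 3·3·1 + 9·9·5 + 5·1·0 + 8·5·10 = 846 ≡ 10.
  S = (6, 4, 10) ≠ 0, so r is not a codeword (an error is present).
Step 3: locate the error. For a single error e at position i, S_ℓ = v_i·e·α_i^ℓ, so α_err = S_1/S_0.
  S_0^{−1} = 6^{−1} = 2 (mod 11), so α_err = 4·2 = 8 ≡ 8 = α_3. Error position i = 3.
  Consistency check: S_2/S_1 = 10·3 = 30 ≡ 8 = α_err ✓ (single-error assumption holds).
Step 4: error magnitude e = S_0/v_3 = S_0·∏_{j≠3}(α_3 − α_j) = 6·5 = 30 ≡ 8 (mod 11).
Step 5: correct position 3: c_3 = r_3 − e = 5 − 8 ≡ 8 (mod 11). Hence c = [4, 1, 8, 0, 10].
  Check: interpolating c through the α_i gives m(x) = 2 + 9·x (degree < 2) with m(α_i) = c_i for every i, so c is indeed a codeword.
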